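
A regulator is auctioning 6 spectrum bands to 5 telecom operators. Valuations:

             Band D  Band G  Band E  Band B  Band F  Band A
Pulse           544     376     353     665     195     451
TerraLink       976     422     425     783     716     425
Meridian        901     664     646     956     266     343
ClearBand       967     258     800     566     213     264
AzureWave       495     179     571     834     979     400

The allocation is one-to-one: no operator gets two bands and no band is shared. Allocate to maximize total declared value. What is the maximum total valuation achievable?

Optimal: Pulse→Band A ($451M), TerraLink→Band D ($976M), Meridian→Band B ($956M), ClearBand→Band E ($800M), AzureWave→Band F ($979M) — total 451+976+956+800+979 = $4162M.
Column-greedy (each band in turn goes to its best remaining operator) gives $3469M, worse by 693.

Max total: $4162M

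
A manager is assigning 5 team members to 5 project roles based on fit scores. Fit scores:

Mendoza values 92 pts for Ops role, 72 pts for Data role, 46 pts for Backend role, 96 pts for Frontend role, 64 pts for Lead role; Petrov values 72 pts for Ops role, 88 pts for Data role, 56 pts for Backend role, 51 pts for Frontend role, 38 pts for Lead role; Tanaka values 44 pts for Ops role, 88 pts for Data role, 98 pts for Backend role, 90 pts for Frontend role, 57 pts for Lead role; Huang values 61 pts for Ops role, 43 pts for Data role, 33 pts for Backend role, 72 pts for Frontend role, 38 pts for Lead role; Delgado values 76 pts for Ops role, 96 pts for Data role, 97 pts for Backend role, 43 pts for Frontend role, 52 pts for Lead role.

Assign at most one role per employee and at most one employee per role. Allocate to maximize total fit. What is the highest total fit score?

Optimal: Mendoza→Ops role (92 pts), Petrov→Data role (88 pts), Tanaka→Lead role (57 pts), Huang→Frontend role (72 pts), Delgado→Backend role (97 pts) — total 92+88+57+72+97 = 406 pts.
Max-entry greedy (repeatedly take the single best remaining cell) gives 400 pts, worse by 6.
Next-best assignment: Mendoza→Ops role, Petrov→Data role, Tanaka→Frontend role, Huang→Lead role, Delgado→Backend role = 405 pts.
No other one-to-one assignment exceeds 406 pts.

Max total: 406 pts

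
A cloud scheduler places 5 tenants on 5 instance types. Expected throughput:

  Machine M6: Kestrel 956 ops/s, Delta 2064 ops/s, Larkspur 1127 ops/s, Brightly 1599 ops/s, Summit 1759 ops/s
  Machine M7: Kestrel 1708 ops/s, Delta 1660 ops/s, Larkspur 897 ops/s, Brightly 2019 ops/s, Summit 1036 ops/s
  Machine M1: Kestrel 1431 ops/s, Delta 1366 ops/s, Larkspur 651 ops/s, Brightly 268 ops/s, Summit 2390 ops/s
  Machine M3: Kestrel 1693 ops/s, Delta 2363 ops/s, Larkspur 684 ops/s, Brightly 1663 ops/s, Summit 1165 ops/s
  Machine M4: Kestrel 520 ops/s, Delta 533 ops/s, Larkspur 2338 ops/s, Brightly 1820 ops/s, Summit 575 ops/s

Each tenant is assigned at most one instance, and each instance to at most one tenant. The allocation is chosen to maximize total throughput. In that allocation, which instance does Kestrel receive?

Optimal: Kestrel→Machine M3 (1693 ops/s), Delta→Machine M6 (2064 ops/s), Larkspur→Machine M4 (2338 ops/s), Brightly→Machine M7 (2019 ops/s), Summit→Machine M1 (2390 ops/s) — total 1693+2064+2338+2019+2390 = 10504 ops/s.
Max-entry greedy (repeatedly take the single best remaining cell) gives 10066 ops/s, worse by 438.
Next-best assignment: Kestrel→Machine M7, Delta→Machine M3, Larkspur→Machine M4, Brightly→Machine M6, Summit→Machine M1 = 10398 ops/s.
Checked against all permutations: 10504 ops/s is optimal.
Kestrel's own top instance is Machine M7 (1708 ops/s), but forcing Kestrel→Machine M7 and reassigning the rest optimally gives only 10398 ops/s — worse by 106.

Kestrel receives Machine M3.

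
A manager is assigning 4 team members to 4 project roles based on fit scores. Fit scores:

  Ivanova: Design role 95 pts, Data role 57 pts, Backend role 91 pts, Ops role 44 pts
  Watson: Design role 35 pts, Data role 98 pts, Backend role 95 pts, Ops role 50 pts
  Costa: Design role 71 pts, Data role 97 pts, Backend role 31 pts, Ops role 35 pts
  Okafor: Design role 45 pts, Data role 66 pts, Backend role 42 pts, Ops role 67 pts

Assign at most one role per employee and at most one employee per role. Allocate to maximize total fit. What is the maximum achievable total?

This is the linear assignment problem.
Optimal: Ivanova→Design role (95 pts), Watson→Backend role (95 pts), Costa→Data role (97 pts), Okafor→Ops role (67 pts) — total 95+95+97+67 = 354 pts.
Row-greedy (each employee in turn takes its best remaining role) gives 270 pts, worse by 84.
Swapping Ivanova↔Watson (Ivanova→Backend role 91 pts, Watson→Design role 35 pts) loses 64.
Every other assignment is strictly worse.

Maximum total: 354 pts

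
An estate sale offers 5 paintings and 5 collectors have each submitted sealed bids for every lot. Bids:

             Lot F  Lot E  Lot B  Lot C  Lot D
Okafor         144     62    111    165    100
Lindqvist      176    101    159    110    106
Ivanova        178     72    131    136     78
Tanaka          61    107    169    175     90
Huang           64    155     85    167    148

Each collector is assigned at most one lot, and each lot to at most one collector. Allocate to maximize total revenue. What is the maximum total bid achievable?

This is the linear assignment problem.
Optimal: Okafor→Lot C ($165), Lindqvist→Lot D ($106), Ivanova→Lot F ($178), Tanaka→Lot B ($169), Huang→Lot E ($155) — total 165+106+178+169+155 = $773.

Maximum total: $773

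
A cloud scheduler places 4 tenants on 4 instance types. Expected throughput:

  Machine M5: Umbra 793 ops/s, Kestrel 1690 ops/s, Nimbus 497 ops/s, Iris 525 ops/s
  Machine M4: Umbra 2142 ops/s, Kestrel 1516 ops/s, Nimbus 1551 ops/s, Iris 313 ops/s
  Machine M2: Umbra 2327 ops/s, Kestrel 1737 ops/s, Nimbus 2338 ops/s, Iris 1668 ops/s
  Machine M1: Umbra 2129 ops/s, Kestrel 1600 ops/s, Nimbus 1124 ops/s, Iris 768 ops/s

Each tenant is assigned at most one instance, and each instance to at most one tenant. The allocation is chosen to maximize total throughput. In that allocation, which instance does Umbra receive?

Optimal: Umbra→Machine M1 (2129 ops/s), Kestrel→Machine M5 (1690 ops/s), Nimbus→Machine M4 (1551 ops/s), Iris→Machine M2 (1668 ops/s) — total 2129+1690+1551+1668 = 7038 ops/s.
Max-entry greedy (repeatedly take the single best remaining cell) gives 6938 ops/s, worse by 100.
Swapping Umbra↔Kestrel (Umbra→Machine M5 793 ops/s, Kestrel→Machine M1 1600 ops/s) loses 1426.
Checked against all permutations: 7038 ops/s is optimal.
Umbra's own top instance is Machine M2 (2327 ops/s), but forcing Umbra→Machine M2 and reassigning the rest optimally gives only 6336 ops/s — worse by 702.

Umbra receives Machine M1.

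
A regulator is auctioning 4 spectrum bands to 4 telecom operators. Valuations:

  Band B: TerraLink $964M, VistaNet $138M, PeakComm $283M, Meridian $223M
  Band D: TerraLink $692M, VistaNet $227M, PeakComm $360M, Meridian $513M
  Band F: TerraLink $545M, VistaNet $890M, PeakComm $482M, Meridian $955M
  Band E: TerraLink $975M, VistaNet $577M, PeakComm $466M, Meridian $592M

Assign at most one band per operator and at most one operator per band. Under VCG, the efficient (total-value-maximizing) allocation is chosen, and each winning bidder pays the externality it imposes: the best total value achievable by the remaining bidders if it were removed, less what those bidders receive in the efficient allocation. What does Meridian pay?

Efficient allocation: TerraLink→Band B ($964M), VistaNet→Band E ($577M), PeakComm→Band D ($360M), Meridian→Band F ($955M); total welfare W = $2856M.
Meridian receives Band F at value $955M, so the others get W − 955 = $1901M.
Without Meridian: best allocation of the remaining 3 bidders over all 4 bands is TerraLink→Band B ($964M), VistaNet→Band F ($890M), PeakComm→Band E ($466M), total $2320M.
VCG payment = (others' best without Meridian) − (others' welfare with Meridian) = 2320 − 1901 = $419M.

Meridian pays $419M.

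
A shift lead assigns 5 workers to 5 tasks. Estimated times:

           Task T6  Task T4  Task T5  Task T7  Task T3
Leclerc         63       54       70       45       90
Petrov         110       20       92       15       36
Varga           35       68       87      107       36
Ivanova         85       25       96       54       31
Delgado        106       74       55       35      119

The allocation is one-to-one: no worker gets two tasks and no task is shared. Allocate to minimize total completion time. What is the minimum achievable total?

This is a one-to-one assignment (minimum-cost bipartite matching).
Optimal: Leclerc→Task T7 (45 min), Petrov→Task T4 (20 min), Varga→Task T6 (35 min), Ivanova→Task T3 (31 min), Delgado→Task T5 (55 min) — total 45+20+35+31+55 = 186 min.
Min-entry greedy (repeatedly take the single cheapest remaining cell) gives 220 min, worse by 34.
Swapping Leclerc↔Delgado (Leclerc→Task T5 70 min, Delgado→Task T7 35 min) adds 5.
Checked against all permutations: 186 min is optimal.

Min total: 186 min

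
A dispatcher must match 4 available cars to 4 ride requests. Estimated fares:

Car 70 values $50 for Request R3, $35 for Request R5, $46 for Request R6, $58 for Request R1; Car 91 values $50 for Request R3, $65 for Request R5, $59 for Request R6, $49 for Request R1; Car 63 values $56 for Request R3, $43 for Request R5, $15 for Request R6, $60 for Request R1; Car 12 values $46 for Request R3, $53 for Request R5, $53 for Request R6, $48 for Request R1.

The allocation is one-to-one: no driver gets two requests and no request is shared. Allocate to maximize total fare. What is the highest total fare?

Max total: $232

Treat this as an assignment problem: match each driver to one request.
Optimal: Car 70→Request R1 ($58), Car 91→Request R5 ($65), Car 63→Request R3 ($56), Car 12→Request R6 ($53) — total 58+65+56+53 = $232.
Next-best assignment: Car 70→Request R3, Car 91→Request R5, Car 63→Request R1, Car 12→Request R6 = $228.
Swapping Car 12↔Car 63 (Car 12→Request R3 $46, Car 63→Request R6 $15) loses 48.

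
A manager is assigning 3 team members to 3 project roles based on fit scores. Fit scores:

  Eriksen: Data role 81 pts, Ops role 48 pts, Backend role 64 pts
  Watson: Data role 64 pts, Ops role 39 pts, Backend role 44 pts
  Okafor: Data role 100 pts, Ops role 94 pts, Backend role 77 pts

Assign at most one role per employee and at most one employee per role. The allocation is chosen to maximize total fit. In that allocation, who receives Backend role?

Eriksen receives Backend role.

This is the linear assignment problem.
Optimal: Eriksen→Backend role (64 pts), Watson→Data role (64 pts), Okafor→Ops role (94 pts) — total 64+64+94 = 222 pts.
Row-greedy (each employee in turn takes its best remaining role) gives 219 pts, worse by 3.
Next-best assignment: Eriksen→Data role, Watson→Backend role, Okafor→Ops role = 219 pts.
Swapping Eriksen↔Okafor (Eriksen→Ops role 48 pts, Okafor→Backend role 77 pts) loses 33.
Every other assignment is strictly worse.
Eriksen's own top role is Data role (81 pts), but forcing Eriksen→Data role and reassigning the rest optimally gives only 219 pts — worse by 3.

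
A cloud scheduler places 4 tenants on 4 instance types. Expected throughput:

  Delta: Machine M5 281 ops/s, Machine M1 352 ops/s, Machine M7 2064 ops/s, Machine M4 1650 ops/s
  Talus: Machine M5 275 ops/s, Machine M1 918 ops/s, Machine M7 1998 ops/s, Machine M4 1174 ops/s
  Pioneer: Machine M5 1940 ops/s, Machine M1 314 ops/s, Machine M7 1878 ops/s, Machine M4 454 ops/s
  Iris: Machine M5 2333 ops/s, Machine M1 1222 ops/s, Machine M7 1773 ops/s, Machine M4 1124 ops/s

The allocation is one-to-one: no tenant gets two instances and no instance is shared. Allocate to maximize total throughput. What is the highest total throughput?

Maximum total: 6810 ops/s

Optimal: Delta→Machine M4 (1650 ops/s), Talus→Machine M7 (1998 ops/s), Pioneer→Machine M5 (1940 ops/s), Iris→Machine M1 (1222 ops/s) — total 1650+1998+1940+1222 = 6810 ops/s.
Max-entry greedy (repeatedly take the single best remaining cell) gives 5885 ops/s, worse by 925.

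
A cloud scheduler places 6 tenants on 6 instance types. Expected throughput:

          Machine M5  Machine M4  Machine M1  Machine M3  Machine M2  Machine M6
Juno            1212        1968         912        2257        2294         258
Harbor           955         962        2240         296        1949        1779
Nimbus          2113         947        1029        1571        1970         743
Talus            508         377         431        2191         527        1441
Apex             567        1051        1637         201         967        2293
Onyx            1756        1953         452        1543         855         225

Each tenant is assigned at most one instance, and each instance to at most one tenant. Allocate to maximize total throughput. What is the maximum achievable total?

Maximum total: 13084 ops/s

Optimal: Juno→Machine M2 (2294 ops/s), Harbor→Machine M1 (2240 ops/s), Nimbus→Machine M5 (2113 ops/s), Talus→Machine M3 (2191 ops/s), Apex→Machine M6 (2293 ops/s), Onyx→Machine M4 (1953 ops/s) — total 2294+2240+2113+2191+2293+1953 = 13084 ops/s.
Column-greedy (each instance in turn goes to its best remaining tenant) gives 9704 ops/s, worse by 3380.
Next-best assignment: Juno→Machine M4, Harbor→Machine M1, Nimbus→Machine M2, Talus→Machine M3, Apex→Machine M6, Onyx→Machine M5 = 12418 ops/s.
Swapping Harbor↔Talus (Harbor→Machine M3 296 ops/s, Talus→Machine M1 431 ops/s) loses 3704.
Every other assignment is strictly worse.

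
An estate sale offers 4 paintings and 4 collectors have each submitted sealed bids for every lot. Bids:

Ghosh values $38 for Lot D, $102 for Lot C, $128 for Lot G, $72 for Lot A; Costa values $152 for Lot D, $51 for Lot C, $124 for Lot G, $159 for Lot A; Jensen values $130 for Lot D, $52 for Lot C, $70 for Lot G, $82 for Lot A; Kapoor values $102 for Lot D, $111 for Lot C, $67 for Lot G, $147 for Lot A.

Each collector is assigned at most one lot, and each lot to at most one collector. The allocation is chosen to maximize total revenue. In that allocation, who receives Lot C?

Kapoor receives Lot C.

Optimal: Ghosh→Lot G ($128), Costa→Lot A ($159), Jensen→Lot D ($130), Kapoor→Lot C ($111) — total 128+159+130+111 = $528.
Column-greedy (each lot in turn goes to its best remaining collector) gives $473, worse by 55.
Next-best assignment: Ghosh→Lot C, Costa→Lot G, Jensen→Lot D, Kapoor→Lot A = $503.
Every other assignment is strictly worse.
Kapoor's own top lot is Lot A ($147), but forcing Kapoor→Lot A and reassigning the rest optimally gives only $503 — worse by 25.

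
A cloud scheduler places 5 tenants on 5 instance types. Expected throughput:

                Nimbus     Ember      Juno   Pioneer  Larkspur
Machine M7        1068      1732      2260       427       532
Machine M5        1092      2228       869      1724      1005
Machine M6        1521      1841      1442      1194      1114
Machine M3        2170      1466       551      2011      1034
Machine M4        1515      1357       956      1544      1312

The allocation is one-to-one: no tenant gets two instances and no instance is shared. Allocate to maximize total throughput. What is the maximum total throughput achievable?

Maximum total: 9332 ops/s

Optimal: Nimbus→Machine M6 (1521 ops/s), Ember→Machine M5 (2228 ops/s), Juno→Machine M7 (2260 ops/s), Pioneer→Machine M3 (2011 ops/s), Larkspur→Machine M4 (1312 ops/s) — total 1521+2228+2260+2011+1312 = 9332 ops/s.
Max-entry greedy (repeatedly take the single best remaining cell) gives 9316 ops/s, worse by 16.
Swapping Juno↔Larkspur (Juno→Machine M4 956 ops/s, Larkspur→Machine M7 532 ops/s) loses 2084.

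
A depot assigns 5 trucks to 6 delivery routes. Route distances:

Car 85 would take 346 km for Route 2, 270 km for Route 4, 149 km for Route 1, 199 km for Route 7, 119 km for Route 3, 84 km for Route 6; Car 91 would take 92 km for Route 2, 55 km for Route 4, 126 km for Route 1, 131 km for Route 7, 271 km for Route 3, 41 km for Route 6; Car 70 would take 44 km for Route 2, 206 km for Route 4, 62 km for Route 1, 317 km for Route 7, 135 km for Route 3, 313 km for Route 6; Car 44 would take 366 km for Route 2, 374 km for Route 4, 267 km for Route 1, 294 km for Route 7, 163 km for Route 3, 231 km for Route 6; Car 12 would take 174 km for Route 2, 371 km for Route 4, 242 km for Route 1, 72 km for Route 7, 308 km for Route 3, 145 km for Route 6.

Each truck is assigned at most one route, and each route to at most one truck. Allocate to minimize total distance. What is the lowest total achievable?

Min total: 418 km

Optimal: Car 85→Route 6 (84 km), Car 91→Route 4 (55 km), Car 70→Route 2 (44 km), Car 44→Route 3 (163 km), Car 12→Route 7 (72 km) — total 84+55+44+163+72 = 418 km.
Column-greedy (each route in turn goes to its cheapest remaining truck) gives 483 km, worse by 65.
Next-best assignment: Car 85→Route 6, Car 91→Route 4, Car 70→Route 1, Car 44→Route 3, Car 12→Route 7 = 436 km.
Swapping Car 12↔Car 70 (Car 12→Route 2 174 km, Car 70→Route 7 317 km) adds 375.
Every other assignment is strictly worse.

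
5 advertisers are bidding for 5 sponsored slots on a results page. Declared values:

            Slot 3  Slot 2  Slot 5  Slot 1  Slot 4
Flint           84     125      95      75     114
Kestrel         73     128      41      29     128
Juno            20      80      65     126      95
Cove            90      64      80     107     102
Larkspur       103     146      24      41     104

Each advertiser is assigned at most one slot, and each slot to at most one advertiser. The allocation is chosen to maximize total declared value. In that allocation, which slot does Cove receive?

Optimal: Flint→Slot 5 ($95), Kestrel→Slot 4 ($128), Juno→Slot 1 ($126), Cove→Slot 3 ($90), Larkspur→Slot 2 ($146) — total 95+128+126+90+146 = $585.
Cove's own top slot is Slot 1 ($107), but forcing Cove→Slot 1 and reassigning the rest optimally gives only $530 — worse by 55.

Cove receives Slot 3.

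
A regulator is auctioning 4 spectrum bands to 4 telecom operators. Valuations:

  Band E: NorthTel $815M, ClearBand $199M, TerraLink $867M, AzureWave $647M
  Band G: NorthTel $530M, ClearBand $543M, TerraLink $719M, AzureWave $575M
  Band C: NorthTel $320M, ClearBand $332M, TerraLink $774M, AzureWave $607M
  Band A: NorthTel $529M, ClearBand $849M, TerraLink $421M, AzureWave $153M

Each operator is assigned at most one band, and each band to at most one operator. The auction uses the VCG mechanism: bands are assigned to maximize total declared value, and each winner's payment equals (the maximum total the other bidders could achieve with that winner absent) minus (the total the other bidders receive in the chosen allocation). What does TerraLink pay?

TerraLink pays $32M.

Efficient allocation: NorthTel→Band E ($815M), ClearBand→Band A ($849M), TerraLink→Band C ($774M), AzureWave→Band G ($575M); total welfare W = $3013M.
TerraLink receives Band C at value $774M, so the others get W − 774 = $2239M.
Without TerraLink: best allocation of the remaining 3 bidders over all 4 bands is NorthTel→Band E ($815M), ClearBand→Band A ($849M), AzureWave→Band C ($607M), total $2271M.
VCG payment = (others' best without TerraLink) − (others' welfare with TerraLink) = 2271 − 2239 = $32M.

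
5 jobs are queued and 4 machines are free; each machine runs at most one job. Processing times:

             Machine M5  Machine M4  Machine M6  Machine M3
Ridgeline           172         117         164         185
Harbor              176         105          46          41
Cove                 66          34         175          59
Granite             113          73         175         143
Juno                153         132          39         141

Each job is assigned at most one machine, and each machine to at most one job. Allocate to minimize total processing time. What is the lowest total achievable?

Min total: 219 min

Optimal: Cove→Machine M5 (66 min), Granite→Machine M4 (73 min), Juno→Machine M6 (39 min), Harbor→Machine M3 (41 min) — total 66+73+39+41 = 219 min.
Swapping Cove↔Granite (Cove→Machine M4 34 min, Granite→Machine M5 113 min) adds 8.
Checked against all permutations: 219 min is optimal.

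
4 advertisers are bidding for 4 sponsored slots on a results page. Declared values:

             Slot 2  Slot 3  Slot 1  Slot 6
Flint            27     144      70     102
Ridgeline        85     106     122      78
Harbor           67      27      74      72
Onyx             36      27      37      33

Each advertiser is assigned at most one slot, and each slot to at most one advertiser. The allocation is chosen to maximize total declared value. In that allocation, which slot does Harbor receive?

Harbor receives Slot 6.

Optimal: Flint→Slot 3 ($144), Ridgeline→Slot 1 ($122), Harbor→Slot 6 ($72), Onyx→Slot 2 ($36) — total 144+122+72+36 = $374.
Column-greedy (each slot in turn goes to its best remaining advertiser) gives $336, worse by 38.
Next-best assignment: Flint→Slot 3, Ridgeline→Slot 1, Harbor→Slot 2, Onyx→Slot 6 = $366.
Checked against all permutations: $374 is optimal.
Harbor's own top slot is Slot 1 ($74), but forcing Harbor→Slot 1 and reassigning the rest optimally gives only $336 — worse by 38.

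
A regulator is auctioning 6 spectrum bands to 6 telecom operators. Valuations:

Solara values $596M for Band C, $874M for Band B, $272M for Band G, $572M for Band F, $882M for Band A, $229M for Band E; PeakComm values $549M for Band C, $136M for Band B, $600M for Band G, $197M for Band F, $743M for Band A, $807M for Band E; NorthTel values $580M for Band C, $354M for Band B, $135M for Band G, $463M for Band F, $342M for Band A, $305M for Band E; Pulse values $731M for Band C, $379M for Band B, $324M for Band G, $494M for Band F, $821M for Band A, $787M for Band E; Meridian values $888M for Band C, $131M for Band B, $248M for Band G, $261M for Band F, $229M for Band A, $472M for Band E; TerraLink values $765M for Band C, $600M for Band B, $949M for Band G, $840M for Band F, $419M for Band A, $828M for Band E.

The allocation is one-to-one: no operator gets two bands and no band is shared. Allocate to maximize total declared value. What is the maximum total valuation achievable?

Maximum total: $4802M

Optimal: Solara→Band B ($874M), PeakComm→Band E ($807M), NorthTel→Band F ($463M), Pulse→Band A ($821M), Meridian→Band C ($888M), TerraLink→Band G ($949M) — total 874+807+463+821+888+949 = $4802M.
Row-greedy (each operator in turn takes its best remaining band) gives $3611M, worse by 1191.
Next-best assignment: Solara→Band B, PeakComm→Band A, NorthTel→Band F, Pulse→Band E, Meridian→Band C, TerraLink→Band G = $4704M.
No other one-to-one assignment exceeds $4802M.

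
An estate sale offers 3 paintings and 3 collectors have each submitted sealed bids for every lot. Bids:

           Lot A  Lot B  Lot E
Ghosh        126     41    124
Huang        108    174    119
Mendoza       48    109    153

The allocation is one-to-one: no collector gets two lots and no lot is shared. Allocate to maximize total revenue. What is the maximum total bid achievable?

Maximum total: $453

Optimal: Ghosh→Lot A ($126), Huang→Lot B ($174), Mendoza→Lot E ($153) — total 126+174+153 = $453.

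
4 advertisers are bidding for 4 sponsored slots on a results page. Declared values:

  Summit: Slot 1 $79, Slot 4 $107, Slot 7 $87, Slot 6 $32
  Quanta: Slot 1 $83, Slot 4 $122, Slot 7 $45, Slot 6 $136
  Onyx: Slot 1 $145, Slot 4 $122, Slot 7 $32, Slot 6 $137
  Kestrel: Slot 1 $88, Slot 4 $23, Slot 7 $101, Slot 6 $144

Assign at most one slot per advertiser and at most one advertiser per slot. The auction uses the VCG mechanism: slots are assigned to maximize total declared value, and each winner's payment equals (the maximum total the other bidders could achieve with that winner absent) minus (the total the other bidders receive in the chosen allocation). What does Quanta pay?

Quanta pays $20.

Efficient allocation: Summit→Slot 7 ($87), Quanta→Slot 4 ($122), Onyx→Slot 1 ($145), Kestrel→Slot 6 ($144); total welfare W = $498.
Quanta receives Slot 4 at value $122, so the others get W − 122 = $376.
Without Quanta: best allocation of the remaining 3 bidders over all 4 slots is Summit→Slot 4 ($107), Onyx→Slot 1 ($145), Kestrel→Slot 6 ($144), total $396.
VCG payment = (others' best without Quanta) − (others' welfare with Quanta) = 396 − 376 = $20.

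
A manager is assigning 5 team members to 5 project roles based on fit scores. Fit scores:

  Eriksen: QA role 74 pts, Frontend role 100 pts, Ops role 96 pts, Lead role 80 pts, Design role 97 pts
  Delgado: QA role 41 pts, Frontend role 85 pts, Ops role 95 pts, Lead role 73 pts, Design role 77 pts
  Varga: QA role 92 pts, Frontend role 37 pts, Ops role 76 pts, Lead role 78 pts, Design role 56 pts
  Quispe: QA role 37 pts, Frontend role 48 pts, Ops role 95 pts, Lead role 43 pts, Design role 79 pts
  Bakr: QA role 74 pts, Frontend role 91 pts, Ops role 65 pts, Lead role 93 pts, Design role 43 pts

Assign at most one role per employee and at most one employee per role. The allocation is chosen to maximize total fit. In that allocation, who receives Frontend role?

Optimal: Eriksen→Design role (97 pts), Delgado→Frontend role (85 pts), Varga→QA role (92 pts), Quispe→Ops role (95 pts), Bakr→Lead role (93 pts) — total 97+85+92+95+93 = 462 pts.
Row-greedy (each employee in turn takes its best remaining role) gives 459 pts, worse by 3.
Next-best assignment: Eriksen→Frontend role, Delgado→Ops role, Varga→QA role, Quispe→Design role, Bakr→Lead role = 459 pts.
Checked against all permutations: 462 pts is optimal.
Delgado's own top role is Ops role (95 pts), but forcing Delgado→Ops role and reassigning the rest optimally gives only 459 pts — worse by 3.

Delgado receives Frontend role.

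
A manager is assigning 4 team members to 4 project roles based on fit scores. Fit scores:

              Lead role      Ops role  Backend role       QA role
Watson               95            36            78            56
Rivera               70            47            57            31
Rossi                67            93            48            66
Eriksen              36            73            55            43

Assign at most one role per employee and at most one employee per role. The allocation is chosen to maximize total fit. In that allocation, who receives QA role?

Optimal: Watson→Lead role (95 pts), Rivera→Backend role (57 pts), Rossi→QA role (66 pts), Eriksen→Ops role (73 pts) — total 95+57+66+73 = 291 pts.
Column-greedy (each role in turn goes to its best remaining employee) gives 288 pts, worse by 3.
Next-best assignment: Watson→Lead role, Rivera→Backend role, Rossi→Ops role, Eriksen→QA role = 288 pts.
Rossi's own top role is Ops role (93 pts), but forcing Rossi→Ops role and reassigning the rest optimally gives only 288 pts — worse by 3.

Rossi receives QA role.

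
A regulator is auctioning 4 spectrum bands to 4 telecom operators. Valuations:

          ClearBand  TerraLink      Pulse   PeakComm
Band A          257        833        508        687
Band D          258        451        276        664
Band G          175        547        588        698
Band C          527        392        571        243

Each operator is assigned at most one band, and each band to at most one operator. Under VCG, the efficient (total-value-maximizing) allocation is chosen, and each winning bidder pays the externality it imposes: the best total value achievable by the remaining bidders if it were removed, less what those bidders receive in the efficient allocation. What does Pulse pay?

Efficient allocation: ClearBand→Band C ($527M), TerraLink→Band A ($833M), Pulse→Band G ($588M), PeakComm→Band D ($664M); total welfare W = $2612M.
Pulse receives Band G at value $588M, so the others get W − 588 = $2024M.
Without Pulse: best allocation of the remaining 3 bidders over all 4 bands is ClearBand→Band C ($527M), TerraLink→Band A ($833M), PeakComm→Band G ($698M), total $2058M.
VCG payment = (others' best without Pulse) − (others' welfare with Pulse) = 2058 − 2024 = $34M.

Pulse pays $34M.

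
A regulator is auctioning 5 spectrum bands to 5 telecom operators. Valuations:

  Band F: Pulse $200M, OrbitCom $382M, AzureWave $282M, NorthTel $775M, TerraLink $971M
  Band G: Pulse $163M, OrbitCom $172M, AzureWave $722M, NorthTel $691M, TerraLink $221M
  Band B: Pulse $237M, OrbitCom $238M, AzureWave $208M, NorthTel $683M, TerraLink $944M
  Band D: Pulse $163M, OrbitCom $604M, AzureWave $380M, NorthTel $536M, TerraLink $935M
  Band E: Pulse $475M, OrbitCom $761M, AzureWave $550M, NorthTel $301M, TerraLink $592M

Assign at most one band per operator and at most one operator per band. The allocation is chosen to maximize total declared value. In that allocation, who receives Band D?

Treat this as an assignment problem: match each operator to one band.
Optimal: Pulse→Band E ($475M), OrbitCom→Band D ($604M), AzureWave→Band G ($722M), NorthTel→Band F ($775M), TerraLink→Band B ($944M) — total 475+604+722+775+944 = $3520M.
Column-greedy (each band in turn goes to its best remaining operator) gives $3455M, worse by 65.
Swapping TerraLink↔NorthTel (TerraLink→Band F $971M, NorthTel→Band B $683M) loses 65.
Checked against all permutations: $3520M is optimal.
OrbitCom's own top band is Band E ($761M), but forcing OrbitCom→Band E and reassigning the rest optimally gives only $3430M — worse by 90.

OrbitCom receives Band D.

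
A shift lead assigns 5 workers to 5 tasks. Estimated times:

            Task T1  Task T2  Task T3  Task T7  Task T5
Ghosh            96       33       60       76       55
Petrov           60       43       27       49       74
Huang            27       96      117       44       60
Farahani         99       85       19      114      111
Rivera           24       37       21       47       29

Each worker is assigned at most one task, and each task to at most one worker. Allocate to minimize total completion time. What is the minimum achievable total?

Minimum total: 157 min

This is the linear assignment problem.
Optimal: Ghosh→Task T2 (33 min), Petrov→Task T7 (49 min), Huang→Task T1 (27 min), Farahani→Task T3 (19 min), Rivera→Task T5 (29 min) — total 33+49+27+19+29 = 157 min.
Min-entry greedy (repeatedly take the single cheapest remaining cell) gives 194 min, worse by 37.
Next-best assignment: Ghosh→Task T2, Petrov→Task T1, Huang→Task T7, Farahani→Task T3, Rivera→Task T5 = 185 min.
Swapping Farahani↔Huang (Farahani→Task T1 99 min, Huang→Task T3 117 min) adds 170.
No other one-to-one assignment undercuts 157 min.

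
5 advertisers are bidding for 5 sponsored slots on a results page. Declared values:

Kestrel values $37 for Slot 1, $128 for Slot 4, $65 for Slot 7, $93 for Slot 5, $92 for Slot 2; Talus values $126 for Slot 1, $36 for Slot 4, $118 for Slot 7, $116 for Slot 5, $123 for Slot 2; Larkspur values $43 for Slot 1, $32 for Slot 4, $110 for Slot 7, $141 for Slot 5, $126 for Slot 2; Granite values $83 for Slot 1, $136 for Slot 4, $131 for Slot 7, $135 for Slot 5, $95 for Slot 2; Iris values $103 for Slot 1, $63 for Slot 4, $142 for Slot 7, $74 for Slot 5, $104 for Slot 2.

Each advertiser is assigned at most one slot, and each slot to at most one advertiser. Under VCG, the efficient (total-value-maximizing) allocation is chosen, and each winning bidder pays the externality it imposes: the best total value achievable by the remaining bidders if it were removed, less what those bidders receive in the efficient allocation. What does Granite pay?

Efficient allocation: Kestrel→Slot 4 ($128), Talus→Slot 1 ($126), Larkspur→Slot 2 ($126), Granite→Slot 5 ($135), Iris→Slot 7 ($142); total welfare W = $657.
Granite receives Slot 5 at value $135, so the others get W − 135 = $522.
Without Granite: best allocation of the remaining 4 bidders over all 5 slots is Kestrel→Slot 4 ($128), Talus→Slot 1 ($126), Larkspur→Slot 5 ($141), Iris→Slot 7 ($142), total $537.
VCG payment = (others' best without Granite) − (others' welfare with Granite) = 537 − 522 = $15.

Granite pays $15.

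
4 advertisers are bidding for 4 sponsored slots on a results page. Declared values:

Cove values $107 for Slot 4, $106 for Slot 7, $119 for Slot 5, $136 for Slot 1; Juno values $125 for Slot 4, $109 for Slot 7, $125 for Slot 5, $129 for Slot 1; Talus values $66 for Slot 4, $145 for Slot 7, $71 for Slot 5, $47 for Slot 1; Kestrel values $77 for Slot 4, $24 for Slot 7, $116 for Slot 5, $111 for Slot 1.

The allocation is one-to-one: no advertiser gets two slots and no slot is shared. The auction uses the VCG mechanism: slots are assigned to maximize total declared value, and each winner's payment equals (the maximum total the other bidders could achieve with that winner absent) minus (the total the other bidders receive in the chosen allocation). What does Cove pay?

Efficient allocation: Cove→Slot 1 ($136), Juno→Slot 4 ($125), Talus→Slot 7 ($145), Kestrel→Slot 5 ($116); total welfare W = $522.
Cove receives Slot 1 at value $136, so the others get W − 136 = $386.
Without Cove: best allocation of the remaining 3 bidders over all 4 slots is Juno→Slot 1 ($129), Talus→Slot 7 ($145), Kestrel→Slot 5 ($116), total $390.
VCG payment = (others' best without Cove) − (others' welfare with Cove) = 390 − 386 = $4.

Cove pays $4.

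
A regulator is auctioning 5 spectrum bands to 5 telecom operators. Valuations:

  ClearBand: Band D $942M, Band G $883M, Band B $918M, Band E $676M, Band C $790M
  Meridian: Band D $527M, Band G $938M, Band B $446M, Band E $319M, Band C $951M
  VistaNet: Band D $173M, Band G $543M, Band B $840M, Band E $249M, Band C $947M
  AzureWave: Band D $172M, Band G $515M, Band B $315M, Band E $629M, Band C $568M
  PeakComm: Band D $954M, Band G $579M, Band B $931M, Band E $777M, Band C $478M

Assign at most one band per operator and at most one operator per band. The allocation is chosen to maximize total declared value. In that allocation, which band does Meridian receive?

Meridian receives Band G.

Optimal: ClearBand→Band D ($942M), Meridian→Band G ($938M), VistaNet→Band C ($947M), AzureWave→Band E ($629M), PeakComm→Band B ($931M) — total 942+938+947+629+931 = $4387M.
Row-greedy (each operator in turn takes its best remaining band) gives $3941M, worse by 446.
Meridian's own top band is Band C ($951M), but forcing Meridian→Band C and reassigning the rest optimally gives only $4257M — worse by 130.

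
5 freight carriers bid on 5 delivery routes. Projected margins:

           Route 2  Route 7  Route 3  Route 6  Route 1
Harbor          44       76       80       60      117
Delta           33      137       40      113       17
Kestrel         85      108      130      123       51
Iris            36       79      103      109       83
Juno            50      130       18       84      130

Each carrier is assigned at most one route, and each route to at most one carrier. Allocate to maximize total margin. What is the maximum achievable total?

Max total: $550k

Optimal: Harbor→Route 2 ($44k), Delta→Route 7 ($137k), Kestrel→Route 3 ($130k), Iris→Route 6 ($109k), Juno→Route 1 ($130k) — total 44+137+130+109+130 = $550k.
Row-greedy (each carrier in turn takes its best remaining route) gives $543k, worse by 7.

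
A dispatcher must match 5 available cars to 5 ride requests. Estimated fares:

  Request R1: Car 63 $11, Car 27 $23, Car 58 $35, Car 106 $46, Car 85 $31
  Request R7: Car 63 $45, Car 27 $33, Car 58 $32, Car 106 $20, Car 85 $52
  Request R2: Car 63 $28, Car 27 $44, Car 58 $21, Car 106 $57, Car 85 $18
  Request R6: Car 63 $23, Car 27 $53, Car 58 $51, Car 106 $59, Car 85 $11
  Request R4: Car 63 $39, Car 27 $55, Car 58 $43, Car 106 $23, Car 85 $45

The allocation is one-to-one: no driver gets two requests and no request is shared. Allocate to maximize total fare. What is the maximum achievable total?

Maximum total: $239

Optimal: Car 63→Request R7 ($45), Car 27→Request R4 ($55), Car 58→Request R6 ($51), Car 106→Request R2 ($57), Car 85→Request R1 ($31) — total 45+55+51+57+31 = $239.
Column-greedy (each request in turn goes to its best remaining driver) gives $232, worse by 7.
Next-best assignment: Car 63→Request R4, Car 27→Request R6, Car 58→Request R1, Car 106→Request R2, Car 85→Request R7 = $236.
Swapping Car 58↔Car 27 (Car 58→Request R4 $43, Car 27→Request R6 $53) loses 10.
No other one-to-one assignment exceeds $239.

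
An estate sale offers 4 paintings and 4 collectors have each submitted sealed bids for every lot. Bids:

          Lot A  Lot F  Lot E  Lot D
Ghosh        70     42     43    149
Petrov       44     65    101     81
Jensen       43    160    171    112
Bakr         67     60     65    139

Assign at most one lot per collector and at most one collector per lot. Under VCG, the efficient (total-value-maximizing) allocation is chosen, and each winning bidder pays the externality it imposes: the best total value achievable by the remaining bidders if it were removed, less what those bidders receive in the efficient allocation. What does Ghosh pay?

Efficient allocation: Ghosh→Lot D ($149), Petrov→Lot E ($101), Jensen→Lot F ($160), Bakr→Lot A ($67); total welfare W = $477.
Ghosh receives Lot D at value $149, so the others get W − 149 = $328.
Without Ghosh: best allocation of the remaining 3 bidders over all 4 lots is Petrov→Lot E ($101), Jensen→Lot F ($160), Bakr→Lot D ($139), total $400.
VCG payment = (others' best without Ghosh) − (others' welfare with Ghosh) = 400 − 328 = $72.

Ghosh pays $72.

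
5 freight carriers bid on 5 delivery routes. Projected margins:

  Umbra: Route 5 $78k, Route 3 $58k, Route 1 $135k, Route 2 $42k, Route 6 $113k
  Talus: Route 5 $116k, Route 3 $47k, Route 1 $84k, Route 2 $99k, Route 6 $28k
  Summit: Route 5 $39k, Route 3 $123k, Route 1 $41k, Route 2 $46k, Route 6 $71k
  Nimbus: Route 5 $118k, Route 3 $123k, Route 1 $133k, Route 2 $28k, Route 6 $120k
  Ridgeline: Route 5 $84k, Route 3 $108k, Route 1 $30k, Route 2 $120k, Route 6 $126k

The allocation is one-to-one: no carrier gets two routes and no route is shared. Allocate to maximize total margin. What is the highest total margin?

Maximum total: $614k

Optimal: Umbra→Route 1 ($135k), Talus→Route 5 ($116k), Summit→Route 3 ($123k), Nimbus→Route 6 ($120k), Ridgeline→Route 2 ($120k) — total 135+116+123+120+120 = $614k.
Column-greedy (each route in turn goes to its best remaining carrier) gives $524k, worse by 90.
Swapping Talus↔Summit (Talus→Route 3 $47k, Summit→Route 5 $39k) loses 153.
Checked against all permutations: $614k is optimal.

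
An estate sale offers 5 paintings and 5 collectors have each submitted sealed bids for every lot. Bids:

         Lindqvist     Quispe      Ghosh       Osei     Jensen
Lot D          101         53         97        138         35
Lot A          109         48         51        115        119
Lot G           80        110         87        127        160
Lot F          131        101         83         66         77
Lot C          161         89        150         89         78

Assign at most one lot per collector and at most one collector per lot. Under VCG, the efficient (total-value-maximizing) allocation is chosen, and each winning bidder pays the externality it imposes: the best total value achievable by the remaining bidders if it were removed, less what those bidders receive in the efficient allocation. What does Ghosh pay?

Efficient allocation: Lindqvist→Lot A ($109), Quispe→Lot F ($101), Ghosh→Lot C ($150), Osei→Lot D ($138), Jensen→Lot G ($160); total welfare W = $658.
Ghosh receives Lot C at value $150, so the others get W − 150 = $508.
Without Ghosh: best allocation of the remaining 4 bidders over all 5 lots is Lindqvist→Lot C ($161), Quispe→Lot F ($101), Osei→Lot D ($138), Jensen→Lot G ($160), total $560.
VCG payment = (others' best without Ghosh) − (others' welfare with Ghosh) = 560 − 508 = $52.

Ghosh pays $52.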